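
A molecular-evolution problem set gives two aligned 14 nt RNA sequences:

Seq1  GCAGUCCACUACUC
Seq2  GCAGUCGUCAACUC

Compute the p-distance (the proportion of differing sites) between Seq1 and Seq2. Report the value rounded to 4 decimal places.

Mismatches occur at site 7 (C/G), site 8 (A/U), site 10 (U/A).
There are 3 differences over 14 sites, so p = 3/14 = 0.2143.

0.2143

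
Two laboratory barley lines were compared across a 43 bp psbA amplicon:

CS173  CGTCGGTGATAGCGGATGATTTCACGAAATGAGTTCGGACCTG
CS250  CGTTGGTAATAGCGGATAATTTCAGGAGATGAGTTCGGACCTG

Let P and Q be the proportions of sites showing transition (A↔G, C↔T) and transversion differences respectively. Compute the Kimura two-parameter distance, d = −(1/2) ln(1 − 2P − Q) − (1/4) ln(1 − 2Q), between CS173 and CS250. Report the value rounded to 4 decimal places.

0.1293

The sequences differ at positions 4 (C/T, transition), 8 (G/A, transition), 18 (G/A, transition), 25 (C/G, transversion), 28 (A/G, transition).
Of the 5 differences, 4 transitions and 1 transversion over 43 sites: P = 4/43 = 0.093023, Q = 1/43 = 0.023256.
d = −0.5·ln(0.790698) − 0.25·ln(0.953488) = −0.5·(-0.234839) − 0.25·(-0.047628) = 0.1293.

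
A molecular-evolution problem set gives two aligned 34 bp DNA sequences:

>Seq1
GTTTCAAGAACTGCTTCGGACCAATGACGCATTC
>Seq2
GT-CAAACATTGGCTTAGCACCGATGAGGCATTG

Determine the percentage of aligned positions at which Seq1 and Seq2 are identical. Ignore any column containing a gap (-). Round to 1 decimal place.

Excluding the 1 gap column leaves 33 comparable sites.
The sequences differ at positions 4 (T/C), 5 (C/A), 8 (G/C), 10 (A/T), 11 (C/T), 12 (T/G), 17 (C/A), 19 (G/C), 23 (A/G), 28 (C/G), 34 (C/G).
22 of the 33 comparable sites match, so the percent identity is 22/33 × 100 = 66.7%.

66.7%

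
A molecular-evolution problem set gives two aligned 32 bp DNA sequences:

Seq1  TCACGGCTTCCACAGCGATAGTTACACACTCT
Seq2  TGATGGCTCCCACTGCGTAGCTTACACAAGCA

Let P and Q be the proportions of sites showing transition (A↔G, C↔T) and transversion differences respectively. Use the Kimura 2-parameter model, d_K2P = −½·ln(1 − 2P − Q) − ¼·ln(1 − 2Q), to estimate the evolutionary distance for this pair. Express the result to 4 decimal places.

Mismatches occur at site 2 (C/G, transversion), site 4 (C/T, transition), site 9 (T/C, transition), site 14 (A/T, transversion), site 18 (A/T, transversion), site 19 (T/A, transversion), site 20 (A/G, transition), site 21 (G/C, transversion), site 29 (C/A, transversion), site 30 (T/G, transversion), site 32 (T/A, transversion).
Of the 11 differences, 3 transitions and 8 transversions over 32 sites: P = 3/32 = 0.093750, Q = 8/32 = 0.250000.
d = −0.5·ln(0.562500) − 0.25·ln(0.500000) = −0.5·(-0.575364) − 0.25·(-0.693147) = 0.4610.

0.4610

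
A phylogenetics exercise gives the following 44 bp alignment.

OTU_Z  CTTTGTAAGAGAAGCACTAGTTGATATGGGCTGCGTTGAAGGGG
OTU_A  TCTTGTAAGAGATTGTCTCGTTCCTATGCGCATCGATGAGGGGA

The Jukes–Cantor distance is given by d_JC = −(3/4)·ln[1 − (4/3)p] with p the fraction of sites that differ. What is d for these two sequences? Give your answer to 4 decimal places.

0.4546

Differing sites — 1:C/T; 2:T/C; 13:A/T; 14:G/T; 15:C/G; 16:A/T; 19:A/C; 23:G/C; 24:A/C; 29:G/C; 32:T/A; 33:G/T; 36:T/A; 40:A/G; 44:G/A.
p = 15/44 = 0.340909.
d = −0.75 · ln(1 − (4/3)·0.340909) = −0.75 · ln(0.545455) = −0.75 · (-0.606135) = 0.4546.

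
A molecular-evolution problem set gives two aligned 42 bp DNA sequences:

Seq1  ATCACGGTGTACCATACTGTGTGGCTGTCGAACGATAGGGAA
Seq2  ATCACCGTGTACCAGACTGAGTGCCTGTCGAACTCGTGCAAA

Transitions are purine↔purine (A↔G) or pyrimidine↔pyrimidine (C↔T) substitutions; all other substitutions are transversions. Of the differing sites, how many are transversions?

Differing sites — 6:G/C (Tv); 15:T/G (Tv); 20:T/A (Tv); 24:G/C (Tv); 34:G/T (Tv); 35:A/C (Tv); 36:T/G (Tv); 37:A/T (Tv); 39:G/C (Tv); 40:G/A (Ti).
Of the 10 differences, 1 transition and 9 transversions, so the answer is 9.

9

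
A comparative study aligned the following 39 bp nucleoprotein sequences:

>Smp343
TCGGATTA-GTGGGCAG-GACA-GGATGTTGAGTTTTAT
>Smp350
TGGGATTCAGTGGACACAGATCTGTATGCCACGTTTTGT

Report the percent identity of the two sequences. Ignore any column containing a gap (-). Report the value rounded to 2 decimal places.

Excluding the 3 gap columns leaves 36 comparable sites.
The sequences differ at positions 2 (C/G), 8 (A/C), 14 (G/A), 17 (G/C), 21 (C/T), 22 (A/C), 25 (G/T), 29 (T/C), 30 (T/C), 31 (G/A), 32 (A/C), 38 (A/G).
24 of the 36 comparable sites match, so the percent identity is 24/36 × 100 = 66.67%.

66.67%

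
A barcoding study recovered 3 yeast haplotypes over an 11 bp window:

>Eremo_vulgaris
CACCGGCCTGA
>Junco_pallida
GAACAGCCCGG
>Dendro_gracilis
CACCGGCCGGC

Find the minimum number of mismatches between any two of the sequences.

Pairwise Hamming distances:
  Eremo_vulgaris vs Junco_pallida: 5
  Eremo_vulgaris vs Dendro_gracilis: 2
  Junco_pallida vs Dendro_gracilis: 5
The smallest is 2, between Eremo_vulgaris and Dendro_gracilis.

2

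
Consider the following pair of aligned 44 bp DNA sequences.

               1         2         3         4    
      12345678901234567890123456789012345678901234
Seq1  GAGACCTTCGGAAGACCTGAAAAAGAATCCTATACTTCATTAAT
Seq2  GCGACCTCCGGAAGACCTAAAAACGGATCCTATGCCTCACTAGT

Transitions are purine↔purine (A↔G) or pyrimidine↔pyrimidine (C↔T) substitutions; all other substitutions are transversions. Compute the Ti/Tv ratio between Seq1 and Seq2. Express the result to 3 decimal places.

Differing sites — 2:A/C (Tv); 8:T/C (Ti); 19:G/A (Ti); 24:A/C (Tv); 26:A/G (Ti); 34:A/G (Ti); 36:T/C (Ti); 40:T/C (Ti); 43:A/G (Ti).
Of the 9 differences, 7 transitions and 2 transversions, so Ti/Tv = 7/2 = 3.500.

3.500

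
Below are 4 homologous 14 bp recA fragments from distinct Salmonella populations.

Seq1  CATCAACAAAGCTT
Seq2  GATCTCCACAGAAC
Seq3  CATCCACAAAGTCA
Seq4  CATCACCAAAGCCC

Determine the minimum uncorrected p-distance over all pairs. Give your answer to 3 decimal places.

Pairwise Hamming distances:
  Seq1 vs Seq2: 7
  Seq1 vs Seq3: 4
  Seq1 vs Seq4: 3
  Seq2 vs Seq3: 7
  Seq2 vs Seq4: 5
  Seq3 vs Seq4: 4
The smallest is 3 mismatches, between Seq1 and Seq4; p = 3/14 = 0.214.

0.214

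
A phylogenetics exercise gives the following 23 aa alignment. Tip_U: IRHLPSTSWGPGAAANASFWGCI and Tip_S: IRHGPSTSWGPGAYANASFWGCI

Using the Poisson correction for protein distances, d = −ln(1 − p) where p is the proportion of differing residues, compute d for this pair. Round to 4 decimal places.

Mismatches occur at site 4 (L→G), site 14 (A→Y).
p = 2/23 = 0.086957.
d = −ln(1 − 0.086957) = −ln(0.913043) = 0.0910.

0.0910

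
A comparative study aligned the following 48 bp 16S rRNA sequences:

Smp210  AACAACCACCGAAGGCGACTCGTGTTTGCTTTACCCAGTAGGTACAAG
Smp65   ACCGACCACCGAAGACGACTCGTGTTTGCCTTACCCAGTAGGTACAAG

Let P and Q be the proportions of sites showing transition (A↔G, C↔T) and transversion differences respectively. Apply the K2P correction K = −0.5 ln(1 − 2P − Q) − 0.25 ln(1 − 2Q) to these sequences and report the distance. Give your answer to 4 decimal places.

Mismatches occur at site 2 (A↔C, transversion), site 4 (A↔G, transition), site 15 (G↔A, transition), site 30 (T↔C, transition).
Of the 4 differences, 3 transitions and 1 transversion over 48 sites: P = 3/48 = 0.062500, Q = 1/48 = 0.020833.
d = −0.5·ln(0.854167) − 0.25·ln(0.958334) = −0.5·(-0.157629) − 0.25·(-0.042559) = 0.0895.

0.0895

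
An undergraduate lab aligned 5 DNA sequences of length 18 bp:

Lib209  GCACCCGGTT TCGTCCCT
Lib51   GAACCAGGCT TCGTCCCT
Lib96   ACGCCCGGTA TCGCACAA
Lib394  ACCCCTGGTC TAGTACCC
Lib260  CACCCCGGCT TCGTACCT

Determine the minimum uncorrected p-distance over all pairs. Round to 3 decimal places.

0.167

Pairwise Hamming distances:
  Lib209 vs Lib51: 3
  Lib209 vs Lib96: 7
  Lib209 vs Lib394: 7
  Lib209 vs Lib260: 5
  Lib51 vs Lib96: 10
  Lib51 vs Lib394: 9
  Lib51 vs Lib260: 4
  Lib96 vs Lib394: 7
  Lib96 vs Lib260: 8
  Lib394 vs Lib260: 7
The smallest is 3 mismatches, between Lib209 and Lib51; p = 3/18 = 0.167.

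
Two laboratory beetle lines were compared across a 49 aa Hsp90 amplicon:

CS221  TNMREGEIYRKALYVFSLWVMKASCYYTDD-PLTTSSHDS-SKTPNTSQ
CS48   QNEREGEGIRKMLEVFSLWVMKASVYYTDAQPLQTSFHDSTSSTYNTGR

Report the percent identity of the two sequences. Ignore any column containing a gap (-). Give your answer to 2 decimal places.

70.21%

Excluding the 2 gap columns leaves 47 comparable sites.
Mismatches occur at site 1 (T/Q), site 3 (M/E), site 8 (I/G), site 9 (Y/I), site 12 (A/M), site 14 (Y/E), site 25 (C/V), site 30 (D/A), site 34 (T/Q), site 37 (S/F), site 43 (K/S), site 45 (P/Y), site 48 (S/G), site 49 (Q/R).
33 of the 47 comparable sites match, so the percent identity is 33/47 × 100 = 70.21%.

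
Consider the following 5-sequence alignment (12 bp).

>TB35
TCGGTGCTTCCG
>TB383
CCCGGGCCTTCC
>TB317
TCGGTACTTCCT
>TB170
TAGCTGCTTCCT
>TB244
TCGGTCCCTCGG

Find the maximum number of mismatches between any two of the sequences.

8

Pairwise Hamming distances:
  TB35 vs TB383: 6
  TB35 vs TB317: 2
  TB35 vs TB170: 3
  TB35 vs TB244: 3
  TB383 vs TB317: 7
  TB383 vs TB170: 8
  TB383 vs TB244: 7
  TB317 vs TB170: 3
  TB317 vs TB244: 4
  TB170 vs TB244: 6
The largest is 8, between TB383 and TB170.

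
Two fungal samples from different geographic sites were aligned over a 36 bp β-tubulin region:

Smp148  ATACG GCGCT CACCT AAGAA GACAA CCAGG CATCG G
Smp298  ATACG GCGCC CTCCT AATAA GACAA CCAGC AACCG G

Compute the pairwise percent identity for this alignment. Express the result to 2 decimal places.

83.33%

Differing sites — 10:T/C; 12:A/T; 18:G/T; 30:G/C; 31:C/A; 33:T/C.
30 of the 36 sites match, so the percent identity is 30/36 × 100 = 83.33%.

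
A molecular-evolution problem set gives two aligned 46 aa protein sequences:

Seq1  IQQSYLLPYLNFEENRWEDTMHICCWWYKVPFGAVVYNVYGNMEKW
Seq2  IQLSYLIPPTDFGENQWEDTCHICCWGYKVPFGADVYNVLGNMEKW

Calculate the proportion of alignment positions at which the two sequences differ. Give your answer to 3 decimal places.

0.239

Differing sites — 3:Q/L; 7:L/I; 9:Y/P; 10:L/T; 11:N/D; 13:E/G; 16:R/Q; 21:M/C; 27:W/G; 35:V/D; 40:Y/L.
There are 11 differences over 46 sites, so p = 11/46 = 0.239.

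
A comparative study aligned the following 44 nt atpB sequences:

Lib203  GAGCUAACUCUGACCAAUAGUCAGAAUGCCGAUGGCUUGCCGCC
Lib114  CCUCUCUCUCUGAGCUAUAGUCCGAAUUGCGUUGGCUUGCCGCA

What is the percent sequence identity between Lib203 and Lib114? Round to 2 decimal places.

The sequences differ at positions 1 (G/C), 2 (A/C), 3 (G/U), 6 (A/C), 7 (A/U), 14 (C/G), 16 (A/U), 23 (A/C), 28 (G/U), 29 (C/G), 32 (A/U), 44 (C/A).
32 of the 44 sites match, so the percent identity is 32/44 × 100 = 72.73%.

72.73%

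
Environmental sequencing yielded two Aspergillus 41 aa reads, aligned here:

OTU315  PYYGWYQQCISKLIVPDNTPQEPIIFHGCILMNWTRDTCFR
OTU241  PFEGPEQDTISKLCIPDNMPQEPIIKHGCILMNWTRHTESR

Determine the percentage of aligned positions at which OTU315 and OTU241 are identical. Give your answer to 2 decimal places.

68.29%

The sequences differ at positions 2 (Y/F), 3 (Y/E), 5 (W/P), 6 (Y/E), 8 (Q/D), 9 (C/T), 14 (I/C), 15 (V/I), 19 (T/M), 26 (F/K), 37 (D/H), 39 (C/E), 40 (F/S).
28 of the 41 sites match, so the percent identity is 28/41 × 100 = 68.29%.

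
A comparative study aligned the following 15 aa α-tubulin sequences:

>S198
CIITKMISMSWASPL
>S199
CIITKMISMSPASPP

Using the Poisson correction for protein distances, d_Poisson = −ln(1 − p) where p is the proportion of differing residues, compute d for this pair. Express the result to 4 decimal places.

Mismatches occur at site 11 (W↔P), site 15 (L↔P).
p = 2/15 = 0.133333.
d = −ln(1 − 0.133333) = −ln(0.866667) = 0.1431.

0.1431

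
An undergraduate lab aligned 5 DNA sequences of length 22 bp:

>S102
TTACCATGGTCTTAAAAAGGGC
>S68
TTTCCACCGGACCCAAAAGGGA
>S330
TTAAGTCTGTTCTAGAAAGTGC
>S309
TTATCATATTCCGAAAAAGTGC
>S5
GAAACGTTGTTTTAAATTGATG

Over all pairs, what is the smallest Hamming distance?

6

Pairwise Hamming distances:
  S102 vs S68: 9
  S102 vs S330: 9
  S102 vs S309: 6
  S102 vs S5: 11
  S68 vs S330: 12
  S68 vs S309: 11
  S68 vs S5: 17
  S330 vs S309: 9
  S330 vs S5: 12
  S309 vs S5: 14
The smallest is 6, between S102 and S309.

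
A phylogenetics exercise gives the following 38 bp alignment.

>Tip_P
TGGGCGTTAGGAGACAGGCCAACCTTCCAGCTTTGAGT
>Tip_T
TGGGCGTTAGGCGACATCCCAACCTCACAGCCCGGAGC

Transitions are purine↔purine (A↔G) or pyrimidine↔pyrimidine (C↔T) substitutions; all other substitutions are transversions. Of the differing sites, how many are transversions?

Differing sites — 12:A/C (Tv); 17:G/T (Tv); 18:G/C (Tv); 26:T/C (Ti); 27:C/A (Tv); 32:T/C (Ti); 33:T/C (Ti); 34:T/G (Tv); 38:T/C (Ti).
Of the 9 differences, 4 transitions and 5 transversions, so the answer is 5.

5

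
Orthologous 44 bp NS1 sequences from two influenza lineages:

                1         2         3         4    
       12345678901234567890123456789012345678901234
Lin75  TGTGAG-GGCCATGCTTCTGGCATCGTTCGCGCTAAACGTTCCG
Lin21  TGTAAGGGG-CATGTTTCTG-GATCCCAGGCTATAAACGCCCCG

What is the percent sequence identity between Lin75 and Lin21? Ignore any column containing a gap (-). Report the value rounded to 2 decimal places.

Excluding the 3 gap columns leaves 41 comparable sites.
The sequences differ at positions 4 (G/A), 15 (C/T), 22 (C/G), 26 (G/C), 27 (T/C), 28 (T/A), 29 (C/G), 32 (G/T), 33 (C/A), 40 (T/C), 41 (T/C).
30 of the 41 comparable sites match, so the percent identity is 30/41 × 100 = 73.17%.

73.17%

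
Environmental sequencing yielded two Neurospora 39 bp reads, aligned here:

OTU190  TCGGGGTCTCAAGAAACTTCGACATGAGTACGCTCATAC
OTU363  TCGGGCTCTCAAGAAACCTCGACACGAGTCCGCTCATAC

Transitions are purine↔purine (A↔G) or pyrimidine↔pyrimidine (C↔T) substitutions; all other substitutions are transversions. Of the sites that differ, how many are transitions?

The sequences differ at positions 6 (G/C, transversion), 18 (T/C, transition), 25 (T/C, transition), 30 (A/C, transversion).
Of the 4 differences, 2 transitions and 2 transversions, so the answer is 2.

2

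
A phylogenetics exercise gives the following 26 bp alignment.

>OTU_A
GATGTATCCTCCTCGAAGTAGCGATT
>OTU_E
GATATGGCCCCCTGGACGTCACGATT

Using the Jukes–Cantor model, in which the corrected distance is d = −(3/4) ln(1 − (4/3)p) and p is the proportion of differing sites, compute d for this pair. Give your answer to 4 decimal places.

Differing sites — 4:G/A; 6:A/G; 7:T/G; 10:T/C; 14:C/G; 17:A/C; 20:A/C; 21:G/A.
p = 8/26 = 0.307692.
d = −0.75 · ln(1 − (4/3)·0.307692) = −0.75 · ln(0.589744) = −0.75 · (-0.528067) = 0.3961.

0.3961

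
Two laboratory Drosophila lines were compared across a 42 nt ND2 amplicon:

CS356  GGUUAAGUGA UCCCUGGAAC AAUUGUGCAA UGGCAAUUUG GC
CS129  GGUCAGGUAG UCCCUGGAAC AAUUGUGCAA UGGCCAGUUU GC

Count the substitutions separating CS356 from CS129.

7

Mismatches occur at site 4 (U/C), site 6 (A/G), site 9 (G/A), site 10 (A/G), site 35 (A/C), site 37 (U/G), site 40 (G/U).
That gives 7 mismatches out of 42 aligned sites, so the Hamming distance is 7.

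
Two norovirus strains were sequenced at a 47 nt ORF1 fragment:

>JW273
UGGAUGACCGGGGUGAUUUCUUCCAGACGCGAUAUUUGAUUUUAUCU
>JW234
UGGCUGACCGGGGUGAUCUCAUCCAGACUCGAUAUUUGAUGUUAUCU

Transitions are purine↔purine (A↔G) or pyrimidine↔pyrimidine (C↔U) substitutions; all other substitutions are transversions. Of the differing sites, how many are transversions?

4

Differing sites — 4:A/C (Tv); 18:U/C (Ti); 21:U/A (Tv); 29:G/U (Tv); 41:U/G (Tv).
Of the 5 differences, 1 transition and 4 transversions, so the answer is 4.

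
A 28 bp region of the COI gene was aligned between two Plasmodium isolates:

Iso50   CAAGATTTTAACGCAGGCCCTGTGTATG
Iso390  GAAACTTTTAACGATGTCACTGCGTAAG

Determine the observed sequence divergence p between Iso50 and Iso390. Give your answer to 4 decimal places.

Mismatches occur at site 1 (C/G), site 4 (G/A), site 5 (A/C), site 14 (C/A), site 15 (A/T), site 17 (G/T), site 19 (C/A), site 23 (T/C), site 27 (T/A).
There are 9 differences over 28 sites, so p = 9/28 = 0.3214.

0.3214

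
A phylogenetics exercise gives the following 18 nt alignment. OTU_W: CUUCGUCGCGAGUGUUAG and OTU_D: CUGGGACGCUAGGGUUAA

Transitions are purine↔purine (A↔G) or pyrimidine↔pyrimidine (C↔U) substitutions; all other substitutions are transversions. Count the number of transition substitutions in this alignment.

1

Differing sites — 3:U/G (Tv); 4:C/G (Tv); 6:U/A (Tv); 10:G/U (Tv); 13:U/G (Tv); 18:G/A (Ti).
Of the 6 differences, 1 transition and 5 transversions, so the answer is 1.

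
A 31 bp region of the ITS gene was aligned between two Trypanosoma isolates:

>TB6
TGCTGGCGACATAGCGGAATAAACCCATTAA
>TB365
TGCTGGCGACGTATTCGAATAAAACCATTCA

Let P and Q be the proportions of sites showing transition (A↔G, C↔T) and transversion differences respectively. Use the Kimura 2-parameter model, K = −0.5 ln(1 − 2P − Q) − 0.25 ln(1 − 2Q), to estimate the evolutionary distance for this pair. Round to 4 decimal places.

0.2239

Mismatches occur at site 11 (A/G, transition), site 14 (G/T, transversion), site 15 (C/T, transition), site 16 (G/C, transversion), site 24 (C/A, transversion), site 30 (A/C, transversion).
Of the 6 differences, 2 transitions and 4 transversions over 31 sites: P = 2/31 = 0.064516, Q = 4/31 = 0.129032.
d = −0.5·ln(0.741936) − 0.25·ln(0.741936) = −0.5·(-0.298492) − 0.25·(-0.298492) = 0.2239.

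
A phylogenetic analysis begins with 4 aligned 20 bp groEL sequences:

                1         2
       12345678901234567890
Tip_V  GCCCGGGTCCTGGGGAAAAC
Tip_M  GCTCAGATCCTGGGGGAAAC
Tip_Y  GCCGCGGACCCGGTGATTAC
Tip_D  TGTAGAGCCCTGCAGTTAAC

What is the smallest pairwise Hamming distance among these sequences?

Pairwise Hamming distances:
  Tip_V vs Tip_M: 4
  Tip_V vs Tip_Y: 7
  Tip_V vs Tip_D: 10
  Tip_M vs Tip_Y: 10
  Tip_M vs Tip_D: 11
  Tip_Y vs Tip_D: 12
The smallest is 4, between Tip_V and Tip_M.

4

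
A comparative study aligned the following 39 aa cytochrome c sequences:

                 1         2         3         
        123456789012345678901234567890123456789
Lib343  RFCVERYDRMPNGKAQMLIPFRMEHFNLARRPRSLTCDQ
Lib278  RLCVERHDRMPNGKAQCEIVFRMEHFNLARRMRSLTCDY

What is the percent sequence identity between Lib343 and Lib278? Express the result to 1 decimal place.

The sequences differ at positions 2 (F/L), 7 (Y/H), 17 (M/C), 18 (L/E), 20 (P/V), 32 (P/M), 39 (Q/Y).
32 of the 39 sites match, so the percent identity is 32/39 × 100 = 82.1%.

82.1%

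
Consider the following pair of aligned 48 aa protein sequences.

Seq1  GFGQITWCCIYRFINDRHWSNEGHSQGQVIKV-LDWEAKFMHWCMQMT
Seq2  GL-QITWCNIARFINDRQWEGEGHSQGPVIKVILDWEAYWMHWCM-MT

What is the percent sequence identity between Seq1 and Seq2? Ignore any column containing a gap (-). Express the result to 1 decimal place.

Excluding the 3 gap columns leaves 45 comparable sites.
Differing sites — 2:F/L; 9:C/N; 11:Y/A; 18:H/Q; 20:S/E; 21:N/G; 28:Q/P; 39:K/Y; 40:F/W.
36 of the 45 comparable sites match, so the percent identity is 36/45 × 100 = 80.0%.

80.0%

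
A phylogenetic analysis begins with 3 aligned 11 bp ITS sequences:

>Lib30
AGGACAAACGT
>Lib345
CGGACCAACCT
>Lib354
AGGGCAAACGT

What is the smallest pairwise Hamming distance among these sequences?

Pairwise Hamming distances:
  Lib30 vs Lib345: 3
  Lib30 vs Lib354: 1
  Lib345 vs Lib354: 4
The smallest is 1, between Lib30 and Lib354.

1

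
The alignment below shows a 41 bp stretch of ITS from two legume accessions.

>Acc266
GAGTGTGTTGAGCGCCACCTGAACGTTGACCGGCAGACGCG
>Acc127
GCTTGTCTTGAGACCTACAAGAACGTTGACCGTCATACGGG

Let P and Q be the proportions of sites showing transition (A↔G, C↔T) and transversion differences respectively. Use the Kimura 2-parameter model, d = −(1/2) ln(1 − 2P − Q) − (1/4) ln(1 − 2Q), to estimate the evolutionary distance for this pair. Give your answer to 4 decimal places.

0.3404

Differing sites — 2:A/C (Tv); 3:G/T (Tv); 7:G/C (Tv); 13:C/A (Tv); 14:G/C (Tv); 16:C/T (Ti); 19:C/A (Tv); 20:T/A (Tv); 33:G/T (Tv); 36:G/T (Tv); 40:C/G (Tv).
Of the 11 differences, 1 transition and 10 transversions over 41 sites: P = 1/41 = 0.024390, Q = 10/41 = 0.243902.
d = −0.5·ln(0.707318) − 0.25·ln(0.512196) = −0.5·(-0.346275) − 0.25·(-0.669048) = 0.3404.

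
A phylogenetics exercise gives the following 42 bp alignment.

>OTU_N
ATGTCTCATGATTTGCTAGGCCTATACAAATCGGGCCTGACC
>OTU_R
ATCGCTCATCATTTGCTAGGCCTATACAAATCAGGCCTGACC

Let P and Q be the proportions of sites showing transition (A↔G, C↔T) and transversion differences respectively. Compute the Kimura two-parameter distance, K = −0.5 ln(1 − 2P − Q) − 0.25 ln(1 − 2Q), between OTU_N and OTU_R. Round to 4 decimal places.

0.1019

The sequences differ at positions 3 (G/C, transversion), 4 (T/G, transversion), 10 (G/C, transversion), 33 (G/A, transition).
Of the 4 differences, 1 transition and 3 transversions over 42 sites: P = 1/42 = 0.023810, Q = 3/42 = 0.071429.
d = −0.5·ln(0.880951) − 0.25·ln(0.857142) = −0.5·(-0.126753) − 0.25·(-0.154152) = 0.1019.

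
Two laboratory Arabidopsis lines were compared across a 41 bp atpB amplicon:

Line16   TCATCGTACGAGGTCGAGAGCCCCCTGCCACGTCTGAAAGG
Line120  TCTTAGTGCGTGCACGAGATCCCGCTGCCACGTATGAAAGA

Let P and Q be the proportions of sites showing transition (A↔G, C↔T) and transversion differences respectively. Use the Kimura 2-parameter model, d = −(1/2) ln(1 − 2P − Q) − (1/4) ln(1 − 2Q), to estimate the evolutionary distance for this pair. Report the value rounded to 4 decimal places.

The sequences differ at positions 3 (A/T, transversion), 5 (C/A, transversion), 8 (A/G, transition), 11 (A/T, transversion), 13 (G/C, transversion), 14 (T/A, transversion), 20 (G/T, transversion), 24 (C/G, transversion), 34 (C/A, transversion), 41 (G/A, transition).
Of the 10 differences, 2 transitions and 8 transversions over 41 sites: P = 2/41 = 0.048780, Q = 8/41 = 0.195122.
d = −0.5·ln(0.707318) − 0.25·ln(0.609756) = −0.5·(-0.346275) − 0.25·(-0.494696) = 0.2968.

0.2968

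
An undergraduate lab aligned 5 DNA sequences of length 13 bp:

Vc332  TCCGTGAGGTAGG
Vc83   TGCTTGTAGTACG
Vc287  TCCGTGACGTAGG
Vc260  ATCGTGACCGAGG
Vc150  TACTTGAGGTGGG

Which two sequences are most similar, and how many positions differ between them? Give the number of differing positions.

1

Pairwise Hamming distances:
  Vc332 vs Vc83: 5
  Vc332 vs Vc287: 1
  Vc332 vs Vc260: 5
  Vc332 vs Vc150: 3
  Vc83 vs Vc287: 5
  Vc83 vs Vc260: 8
  Vc83 vs Vc150: 5
  Vc287 vs Vc260: 4
  Vc287 vs Vc150: 4
  Vc260 vs Vc150: 7
The smallest is 1, between Vc332 and Vc287.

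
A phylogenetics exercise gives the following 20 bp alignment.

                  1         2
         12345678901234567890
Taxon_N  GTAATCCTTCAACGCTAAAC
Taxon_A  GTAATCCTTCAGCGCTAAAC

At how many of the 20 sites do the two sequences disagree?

The sequences differ at position 12 (A/G).
That gives 1 mismatch out of 20 aligned sites, so the Hamming distance is 1.

1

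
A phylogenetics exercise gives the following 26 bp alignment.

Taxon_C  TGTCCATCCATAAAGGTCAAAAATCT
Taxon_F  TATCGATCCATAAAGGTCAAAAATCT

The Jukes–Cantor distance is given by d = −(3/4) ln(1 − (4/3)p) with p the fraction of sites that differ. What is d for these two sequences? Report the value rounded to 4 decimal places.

0.0812

Differing sites — 2:G/A; 5:C/G.
p = 2/26 = 0.076923.
d = −0.75 · ln(1 − (4/3)·0.076923) = −0.75 · ln(0.897436) = −0.75 · (-0.108213) = 0.0812.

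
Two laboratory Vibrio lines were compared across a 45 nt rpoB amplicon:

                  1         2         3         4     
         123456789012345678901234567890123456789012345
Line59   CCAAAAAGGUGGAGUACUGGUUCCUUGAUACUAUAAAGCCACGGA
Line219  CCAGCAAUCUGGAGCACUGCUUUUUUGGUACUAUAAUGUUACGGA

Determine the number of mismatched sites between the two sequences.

Mismatches occur at site 4 (A↔G), site 5 (A↔C), site 8 (G↔U), site 9 (G↔C), site 15 (U↔C), site 20 (G↔C), site 23 (C↔U), site 24 (C↔U), site 28 (A↔G), site 37 (A↔U), site 39 (C↔U), site 40 (C↔U).
That gives 12 mismatches out of 45 aligned sites, so the Hamming distance is 12.

12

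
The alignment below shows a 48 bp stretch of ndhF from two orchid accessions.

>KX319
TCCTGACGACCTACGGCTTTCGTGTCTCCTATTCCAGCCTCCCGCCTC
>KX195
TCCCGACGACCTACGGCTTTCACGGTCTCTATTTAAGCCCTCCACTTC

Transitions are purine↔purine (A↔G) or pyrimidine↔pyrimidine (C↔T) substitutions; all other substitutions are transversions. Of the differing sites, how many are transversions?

The sequences differ at positions 4 (T/C, transition), 22 (G/A, transition), 23 (T/C, transition), 25 (T/G, transversion), 26 (C/T, transition), 27 (T/C, transition), 28 (C/T, transition), 34 (C/T, transition), 35 (C/A, transversion), 40 (T/C, transition), 41 (C/T, transition), 44 (G/A, transition), 46 (C/T, transition).
Of the 13 differences, 11 transitions and 2 transversions, so the answer is 2.

2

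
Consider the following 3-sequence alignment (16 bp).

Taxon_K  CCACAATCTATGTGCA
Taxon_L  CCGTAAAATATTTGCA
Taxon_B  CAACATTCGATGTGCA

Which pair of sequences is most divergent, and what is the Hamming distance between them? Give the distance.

Pairwise Hamming distances:
  Taxon_K vs Taxon_L: 5
  Taxon_K vs Taxon_B: 3
  Taxon_L vs Taxon_B: 8
The largest is 8, between Taxon_L and Taxon_B.

8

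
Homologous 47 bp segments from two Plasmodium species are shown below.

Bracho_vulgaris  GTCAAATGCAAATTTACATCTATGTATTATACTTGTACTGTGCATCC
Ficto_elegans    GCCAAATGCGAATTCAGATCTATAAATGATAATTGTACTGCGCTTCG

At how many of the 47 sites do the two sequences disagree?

Differing sites — 2:T/C; 10:A/G; 15:T/C; 17:C/G; 24:G/A; 25:T/A; 28:T/G; 32:C/A; 41:T/C; 44:A/T; 47:C/G.
That gives 11 mismatches out of 47 aligned sites, so the Hamming distance is 11.

11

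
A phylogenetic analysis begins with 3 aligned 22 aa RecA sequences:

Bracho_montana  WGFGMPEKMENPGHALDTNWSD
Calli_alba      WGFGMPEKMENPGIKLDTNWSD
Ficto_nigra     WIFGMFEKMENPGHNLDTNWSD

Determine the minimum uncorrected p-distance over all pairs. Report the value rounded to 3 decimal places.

0.091

Pairwise Hamming distances:
  Bracho_montana vs Calli_alba: 2
  Bracho_montana vs Ficto_nigra: 3
  Calli_alba vs Ficto_nigra: 4
The smallest is 2 mismatches, between Bracho_montana and Calli_alba; p = 2/22 = 0.091.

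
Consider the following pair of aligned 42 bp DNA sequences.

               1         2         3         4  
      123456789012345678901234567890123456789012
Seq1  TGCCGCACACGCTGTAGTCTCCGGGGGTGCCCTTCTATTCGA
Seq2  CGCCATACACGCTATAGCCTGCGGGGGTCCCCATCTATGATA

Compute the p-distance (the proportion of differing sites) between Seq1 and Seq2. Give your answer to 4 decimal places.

0.2619

Mismatches occur at site 1 (T/C), site 5 (G/A), site 6 (C/T), site 14 (G/A), site 18 (T/C), site 21 (C/G), site 29 (G/C), site 33 (T/A), site 39 (T/G), site 40 (C/A), site 41 (G/T).
There are 11 differences over 42 sites, so p = 11/42 = 0.2619.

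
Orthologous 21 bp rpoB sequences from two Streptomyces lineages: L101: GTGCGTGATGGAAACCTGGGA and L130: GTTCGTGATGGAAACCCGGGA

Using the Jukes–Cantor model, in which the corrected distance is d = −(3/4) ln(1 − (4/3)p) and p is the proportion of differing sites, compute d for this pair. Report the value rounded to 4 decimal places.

0.1019

Mismatches occur at site 3 (G↔T), site 17 (T↔C).
p = 2/21 = 0.095238.
d = −0.75 · ln(1 − (4/3)·0.095238) = −0.75 · ln(0.873016) = −0.75 · (-0.135801) = 0.1019.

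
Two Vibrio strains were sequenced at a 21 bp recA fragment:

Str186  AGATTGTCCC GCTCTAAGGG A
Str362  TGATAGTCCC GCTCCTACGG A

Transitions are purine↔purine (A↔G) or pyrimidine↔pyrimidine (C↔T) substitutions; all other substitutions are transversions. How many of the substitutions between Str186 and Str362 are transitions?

The sequences differ at positions 1 (A/T, transversion), 5 (T/A, transversion), 15 (T/C, transition), 16 (A/T, transversion), 18 (G/C, transversion).
Of the 5 differences, 1 transition and 4 transversions, so the answer is 1.

1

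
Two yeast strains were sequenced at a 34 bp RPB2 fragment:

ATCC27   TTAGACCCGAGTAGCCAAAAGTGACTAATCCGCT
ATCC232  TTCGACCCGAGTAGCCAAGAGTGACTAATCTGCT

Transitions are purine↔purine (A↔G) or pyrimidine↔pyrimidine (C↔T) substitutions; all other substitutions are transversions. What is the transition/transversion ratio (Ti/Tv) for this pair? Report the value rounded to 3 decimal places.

Mismatches occur at site 3 (A↔C, transversion), site 19 (A↔G, transition), site 31 (C↔T, transition).
Of the 3 differences, 2 transitions and 1 transversion, so Ti/Tv = 2/1 = 2.000.

2.000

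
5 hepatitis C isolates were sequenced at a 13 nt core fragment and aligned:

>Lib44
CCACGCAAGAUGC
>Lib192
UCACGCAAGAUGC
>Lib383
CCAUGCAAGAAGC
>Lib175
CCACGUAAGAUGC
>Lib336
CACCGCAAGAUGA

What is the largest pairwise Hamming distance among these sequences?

5

Pairwise Hamming distances:
  Lib44 vs Lib192: 1
  Lib44 vs Lib383: 2
  Lib44 vs Lib175: 1
  Lib44 vs Lib336: 3
  Lib192 vs Lib383: 3
  Lib192 vs Lib175: 2
  Lib192 vs Lib336: 4
  Lib383 vs Lib175: 3
  Lib383 vs Lib336: 5
  Lib175 vs Lib336: 4
The largest is 5, between Lib383 and Lib336.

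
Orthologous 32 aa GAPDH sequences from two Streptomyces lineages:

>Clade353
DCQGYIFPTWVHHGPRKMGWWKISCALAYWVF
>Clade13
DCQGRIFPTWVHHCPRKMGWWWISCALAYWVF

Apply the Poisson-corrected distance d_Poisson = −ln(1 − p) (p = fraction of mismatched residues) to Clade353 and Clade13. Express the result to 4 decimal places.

0.0984

The sequences differ at positions 5 (Y/R), 14 (G/C), 22 (K/W).
p = 3/32 = 0.093750.
d = −ln(1 − 0.093750) = −ln(0.906250) = 0.0984.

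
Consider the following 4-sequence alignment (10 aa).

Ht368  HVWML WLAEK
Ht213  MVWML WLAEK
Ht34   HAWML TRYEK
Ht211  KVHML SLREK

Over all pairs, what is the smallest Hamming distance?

Pairwise Hamming distances:
  Ht368 vs Ht213: 1
  Ht368 vs Ht34: 4
  Ht368 vs Ht211: 4
  Ht213 vs Ht34: 5
  Ht213 vs Ht211: 4
  Ht34 vs Ht211: 6
The smallest is 1, between Ht368 and Ht213.

1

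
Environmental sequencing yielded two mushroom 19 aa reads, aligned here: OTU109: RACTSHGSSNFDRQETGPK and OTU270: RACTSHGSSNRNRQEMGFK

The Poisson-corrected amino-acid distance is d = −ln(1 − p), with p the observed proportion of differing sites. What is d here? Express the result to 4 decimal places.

0.2364

Mismatches occur at site 11 (F→R), site 12 (D→N), site 16 (T→M), site 18 (P→F).
p = 4/19 = 0.210526.
d = −ln(1 − 0.210526) = −ln(0.789474) = 0.2364.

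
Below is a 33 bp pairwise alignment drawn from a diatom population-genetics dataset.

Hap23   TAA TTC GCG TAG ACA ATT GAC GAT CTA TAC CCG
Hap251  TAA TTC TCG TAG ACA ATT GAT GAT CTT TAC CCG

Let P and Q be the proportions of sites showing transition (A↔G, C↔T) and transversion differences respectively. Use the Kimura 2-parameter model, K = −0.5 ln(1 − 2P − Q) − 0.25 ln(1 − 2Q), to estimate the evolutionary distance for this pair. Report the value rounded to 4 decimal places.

0.0969

The sequences differ at positions 7 (G/T, transversion), 21 (C/T, transition), 27 (A/T, transversion).
Of the 3 differences, 1 transition and 2 transversions over 33 sites: P = 1/33 = 0.030303, Q = 2/33 = 0.060606.
d = −0.5·ln(0.878788) − 0.25·ln(0.878788) = −0.5·(-0.129212) − 0.25·(-0.129212) = 0.0969.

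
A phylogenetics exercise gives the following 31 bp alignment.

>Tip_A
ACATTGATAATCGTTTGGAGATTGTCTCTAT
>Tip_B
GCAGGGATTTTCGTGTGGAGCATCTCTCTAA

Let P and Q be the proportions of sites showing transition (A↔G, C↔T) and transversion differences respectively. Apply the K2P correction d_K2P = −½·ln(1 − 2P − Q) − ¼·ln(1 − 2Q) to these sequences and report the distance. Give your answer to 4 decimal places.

0.4364

Mismatches occur at site 1 (A→G, transition), site 4 (T→G, transversion), site 5 (T→G, transversion), site 9 (A→T, transversion), site 10 (A→T, transversion), site 15 (T→G, transversion), site 21 (A→C, transversion), site 22 (T→A, transversion), site 24 (G→C, transversion), site 31 (T→A, transversion).
Of the 10 differences, 1 transition and 9 transversions over 31 sites: P = 1/31 = 0.032258, Q = 9/31 = 0.290323.
d = −0.5·ln(0.645161) − 0.25·ln(0.419354) = −0.5·(-0.438255) − 0.25·(-0.869040) = 0.4364.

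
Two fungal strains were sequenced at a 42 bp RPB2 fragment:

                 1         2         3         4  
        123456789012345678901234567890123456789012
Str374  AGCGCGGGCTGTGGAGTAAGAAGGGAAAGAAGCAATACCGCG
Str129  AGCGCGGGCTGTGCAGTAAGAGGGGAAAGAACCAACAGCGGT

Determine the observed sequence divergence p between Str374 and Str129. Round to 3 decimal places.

Differing sites — 14:G/C; 22:A/G; 32:G/C; 36:T/C; 38:C/G; 41:C/G; 42:G/T.
There are 7 differences over 42 sites, so p = 7/42 = 0.167.

0.167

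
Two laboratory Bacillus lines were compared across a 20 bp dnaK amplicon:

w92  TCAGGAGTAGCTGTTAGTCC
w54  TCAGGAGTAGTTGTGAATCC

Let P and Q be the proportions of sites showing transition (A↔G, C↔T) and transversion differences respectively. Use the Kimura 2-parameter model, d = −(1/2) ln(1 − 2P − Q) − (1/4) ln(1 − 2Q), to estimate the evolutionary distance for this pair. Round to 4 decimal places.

0.1702

Mismatches occur at site 11 (C/T, transition), site 15 (T/G, transversion), site 17 (G/A, transition).
Of the 3 differences, 2 transitions and 1 transversion over 20 sites: P = 2/20 = 0.100000, Q = 1/20 = 0.050000.
d = −0.5·ln(0.750000) − 0.25·ln(0.900000) = −0.5·(-0.287682) − 0.25·(-0.105361) = 0.1702.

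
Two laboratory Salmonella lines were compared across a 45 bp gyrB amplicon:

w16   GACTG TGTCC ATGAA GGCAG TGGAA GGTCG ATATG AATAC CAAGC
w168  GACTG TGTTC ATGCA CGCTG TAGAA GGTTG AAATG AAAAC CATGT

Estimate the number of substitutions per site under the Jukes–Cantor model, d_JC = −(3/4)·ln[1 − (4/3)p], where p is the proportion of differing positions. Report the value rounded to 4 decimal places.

Mismatches occur at site 9 (C→T), site 14 (A→C), site 16 (G→C), site 19 (A→T), site 22 (G→A), site 29 (C→T), site 32 (T→A), site 38 (T→A), site 43 (A→T), site 45 (C→T).
p = 10/45 = 0.222222.
d = −0.75 · ln(1 − (4/3)·0.222222) = −0.75 · ln(0.703704) = −0.75 · (-0.351397) = 0.2635.

0.2635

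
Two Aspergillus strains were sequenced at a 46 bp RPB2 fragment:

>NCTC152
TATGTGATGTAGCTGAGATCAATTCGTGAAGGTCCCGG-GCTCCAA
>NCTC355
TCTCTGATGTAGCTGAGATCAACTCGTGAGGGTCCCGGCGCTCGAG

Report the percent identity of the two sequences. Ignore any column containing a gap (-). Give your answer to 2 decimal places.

86.67%

Excluding the 1 gap column leaves 45 comparable sites.
Mismatches occur at site 2 (A→C), site 4 (G→C), site 23 (T→C), site 30 (A→G), site 44 (C→G), site 46 (A→G).
39 of the 45 comparable sites match, so the percent identity is 39/45 × 100 = 86.67%.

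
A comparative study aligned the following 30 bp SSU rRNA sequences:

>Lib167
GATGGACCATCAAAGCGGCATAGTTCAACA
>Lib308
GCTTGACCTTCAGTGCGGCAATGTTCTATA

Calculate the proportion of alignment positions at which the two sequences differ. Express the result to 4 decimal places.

Differing sites — 2:A/C; 4:G/T; 9:A/T; 13:A/G; 14:A/T; 21:T/A; 22:A/T; 27:A/T; 29:C/T.
There are 9 differences over 30 sites, so p = 9/30 = 0.3000.

0.3000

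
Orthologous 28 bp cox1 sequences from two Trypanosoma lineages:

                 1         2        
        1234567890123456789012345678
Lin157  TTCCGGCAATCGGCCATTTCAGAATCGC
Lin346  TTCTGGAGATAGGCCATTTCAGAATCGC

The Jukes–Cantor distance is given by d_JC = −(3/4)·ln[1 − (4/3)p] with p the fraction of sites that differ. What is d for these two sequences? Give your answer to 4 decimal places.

0.1585

Differing sites — 4:C/T; 7:C/A; 8:A/G; 11:C/A.
p = 4/28 = 0.142857.
d = −0.75 · ln(1 − (4/3)·0.142857) = −0.75 · ln(0.809524) = −0.75 · (-0.211309) = 0.1585.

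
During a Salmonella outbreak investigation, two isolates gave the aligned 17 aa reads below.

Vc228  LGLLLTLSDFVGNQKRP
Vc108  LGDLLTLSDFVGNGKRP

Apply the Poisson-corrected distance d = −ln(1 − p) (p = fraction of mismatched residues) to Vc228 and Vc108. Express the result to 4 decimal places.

0.1252

The sequences differ at positions 3 (L/D), 14 (Q/G).
p = 2/17 = 0.117647.
d = −ln(1 − 0.117647) = −ln(0.882353) = 0.1252.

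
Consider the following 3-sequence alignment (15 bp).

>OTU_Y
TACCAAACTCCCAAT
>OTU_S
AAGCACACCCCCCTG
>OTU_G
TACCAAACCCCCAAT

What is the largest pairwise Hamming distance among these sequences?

Pairwise Hamming distances:
  OTU_Y vs OTU_S: 7
  OTU_Y vs OTU_G: 1
  OTU_S vs OTU_G: 6
The largest is 7, between OTU_Y and OTU_S.

7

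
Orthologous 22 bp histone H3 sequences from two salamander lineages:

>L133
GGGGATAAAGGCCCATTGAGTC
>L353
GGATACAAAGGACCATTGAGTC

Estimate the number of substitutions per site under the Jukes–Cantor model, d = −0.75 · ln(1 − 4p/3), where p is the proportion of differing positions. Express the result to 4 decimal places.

The sequences differ at positions 3 (G/A), 4 (G/T), 6 (T/C), 12 (C/A).
p = 4/22 = 0.181818.
d = −0.75 · ln(1 − (4/3)·0.181818) = −0.75 · ln(0.757576) = −0.75 · (-0.277631) = 0.2082.

0.2082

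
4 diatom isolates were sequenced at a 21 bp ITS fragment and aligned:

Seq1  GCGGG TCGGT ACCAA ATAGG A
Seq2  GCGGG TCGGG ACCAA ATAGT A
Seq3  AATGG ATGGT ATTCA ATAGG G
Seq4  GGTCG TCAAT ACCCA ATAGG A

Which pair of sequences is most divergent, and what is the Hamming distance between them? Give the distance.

11

Pairwise Hamming distances:
  Seq1 vs Seq2: 2
  Seq1 vs Seq3: 9
  Seq1 vs Seq4: 6
  Seq2 vs Seq3: 11
  Seq2 vs Seq4: 8
  Seq3 vs Seq4: 10
The largest is 11, between Seq2 and Seq3.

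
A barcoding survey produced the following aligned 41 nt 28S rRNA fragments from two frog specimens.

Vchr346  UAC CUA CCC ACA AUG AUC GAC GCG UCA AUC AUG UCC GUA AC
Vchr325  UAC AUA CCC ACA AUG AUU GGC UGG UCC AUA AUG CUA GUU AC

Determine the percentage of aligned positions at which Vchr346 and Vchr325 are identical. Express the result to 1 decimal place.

73.2%

The sequences differ at positions 4 (C/A), 18 (C/U), 20 (A/G), 22 (G/U), 23 (C/G), 27 (A/C), 30 (C/A), 34 (U/C), 35 (C/U), 36 (C/A), 39 (A/U).
30 of the 41 sites match, so the percent identity is 30/41 × 100 = 73.2%.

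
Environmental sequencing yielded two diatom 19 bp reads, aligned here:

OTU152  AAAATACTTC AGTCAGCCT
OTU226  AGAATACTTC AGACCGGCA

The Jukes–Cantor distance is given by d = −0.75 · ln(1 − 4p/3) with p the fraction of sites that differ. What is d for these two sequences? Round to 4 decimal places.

Mismatches occur at site 2 (A/G), site 13 (T/A), site 15 (A/C), site 17 (C/G), site 19 (T/A).
p = 5/19 = 0.263158.
d = −0.75 · ln(1 − (4/3)·0.263158) = −0.75 · ln(0.649123) = −0.75 · (-0.432133) = 0.3241.

0.3241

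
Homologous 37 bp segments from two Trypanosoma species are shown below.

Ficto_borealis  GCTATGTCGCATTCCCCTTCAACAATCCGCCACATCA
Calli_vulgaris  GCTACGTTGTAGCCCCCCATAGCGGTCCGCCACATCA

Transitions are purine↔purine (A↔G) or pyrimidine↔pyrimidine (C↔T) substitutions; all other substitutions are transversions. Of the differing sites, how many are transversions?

Mismatches occur at site 5 (T→C, transition), site 8 (C→T, transition), site 10 (C→T, transition), site 12 (T→G, transversion), site 13 (T→C, transition), site 18 (T→C, transition), site 19 (T→A, transversion), site 20 (C→T, transition), site 22 (A→G, transition), site 24 (A→G, transition), site 25 (A→G, transition).
Of the 11 differences, 9 transitions and 2 transversions, so the answer is 2.

2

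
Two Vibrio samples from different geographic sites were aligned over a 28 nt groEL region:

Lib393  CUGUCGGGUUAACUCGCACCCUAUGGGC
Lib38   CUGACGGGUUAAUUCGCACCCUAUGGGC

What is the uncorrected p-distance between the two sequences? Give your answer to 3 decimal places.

The sequences differ at positions 4 (U/A), 13 (C/U).
There are 2 differences over 28 sites, so p = 2/28 = 0.071.

0.071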